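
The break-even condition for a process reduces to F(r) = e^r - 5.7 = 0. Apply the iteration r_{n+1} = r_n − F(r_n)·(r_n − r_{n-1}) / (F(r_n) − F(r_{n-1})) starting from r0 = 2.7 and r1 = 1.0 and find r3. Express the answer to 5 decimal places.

1.88415

F(2.7) = 9.1797317, F(1.0) = -2.9817182
r2 = 1.0000000 − (-2.9817182)·(1.0000000 − 2.7000000) / (-2.9817182 − 9.1797317) = 1.0000000 − (5.0689209)/(-12.1614499) = 1.4168023
F(1.4168023) = -1.5760875
r3 = 1.4168023 − (-1.5760875)·(1.4168023 − 1.0000000) / (-1.5760875 − (-2.9817182)) = 1.4168023 − (-0.6569170)/(1.4056307) = 1.8841491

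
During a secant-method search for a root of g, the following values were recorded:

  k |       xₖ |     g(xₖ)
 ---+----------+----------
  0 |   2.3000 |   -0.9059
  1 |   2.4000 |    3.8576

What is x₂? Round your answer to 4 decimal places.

2.3190

x₂ = 2.4000 − 3.8576·(2.4000 − 2.3000) / (3.8576 − (-0.9059))
   = 2.4000 − (0.385760)/(4.763500) = 2.319018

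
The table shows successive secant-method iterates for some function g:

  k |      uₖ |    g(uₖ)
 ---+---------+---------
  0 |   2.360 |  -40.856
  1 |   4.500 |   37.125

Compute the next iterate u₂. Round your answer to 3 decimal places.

u₂ = 4.500 − 37.125·(4.500 − 2.360) / (37.125 − (-40.856))
   = 4.500 − (79.44750)/(77.98100) = 3.48119

3.481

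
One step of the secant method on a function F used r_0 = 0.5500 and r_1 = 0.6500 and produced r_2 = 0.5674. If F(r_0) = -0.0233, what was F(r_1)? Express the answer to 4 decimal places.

0.1106

The secant line through (0.5500, -0.0233) and (0.6500, F(r_1)) crosses zero at r_2 = 0.5674.
So (0.5500, -0.0233), (0.6500, F(r_1)), (0.5674, 0) are collinear:
F(r_1) = -0.0233 · (0.6500 − 0.5674) / (0.5500 − 0.5674) = -0.0233 · (0.082600)/(-0.017400) = 0.110608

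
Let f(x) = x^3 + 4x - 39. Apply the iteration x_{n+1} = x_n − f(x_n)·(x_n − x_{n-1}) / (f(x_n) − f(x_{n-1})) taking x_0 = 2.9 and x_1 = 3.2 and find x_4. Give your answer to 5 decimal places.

f(2.9) = -3.0110000, f(3.2) = 6.5680000
x_2 = 3.2000000 − 6.5680000·(3.2000000 − 2.9000000) / (6.5680000 − (-3.0110000)) = 3.2000000 − (1.9704000)/(9.5790000) = 2.9943000
f(2.9943000) = -0.1764068
x_3 = 2.9943000 − (-0.1764068)·(2.9943000 − 3.2000000) / (-0.1764068 − 6.5680000) = 2.9943000 − (0.0362869)/(-6.7444068) = 2.9996803
f(2.9996803) = -0.0099091
x_4 = 2.9996803 − (-0.0099091)·(2.9996803 − 2.9943000) / (-0.0099091 − (-0.1764068)) = 2.9996803 − (-0.0000533)/(0.1664977) = 3.0000005

3.00000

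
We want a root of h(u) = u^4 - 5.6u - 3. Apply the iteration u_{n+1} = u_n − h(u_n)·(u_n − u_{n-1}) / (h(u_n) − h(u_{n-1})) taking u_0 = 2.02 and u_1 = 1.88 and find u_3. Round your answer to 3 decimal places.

h(2.02) = 2.33766, h(1.88) = -1.03602
u_2 = 1.88000 − (-1.03602)·(1.88000 − 2.02000) / (-1.03602 − 2.33766) = 1.88000 − (0.14504)/(-3.37368) = 1.92299
h(1.92299) = -0.09430
u_3 = 1.92299 − (-0.09430)·(1.92299 − 1.88000) / (-0.09430 − (-1.03602)) = 1.92299 − (-0.00405)/(0.94172) = 1.92730

1.927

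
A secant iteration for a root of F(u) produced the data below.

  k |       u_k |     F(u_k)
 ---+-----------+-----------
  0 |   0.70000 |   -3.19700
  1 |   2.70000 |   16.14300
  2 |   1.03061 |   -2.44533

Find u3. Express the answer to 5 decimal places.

u3 = 1.03061 − (-2.44533)·(1.03061 − 2.70000) / (-2.44533 − 16.14300)
   = 1.03061 − (4.0822094)/(-18.5883300) = 1.2502214

1.25022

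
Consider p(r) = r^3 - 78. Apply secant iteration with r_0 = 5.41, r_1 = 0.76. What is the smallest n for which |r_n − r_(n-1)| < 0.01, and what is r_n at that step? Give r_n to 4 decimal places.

p(5.41) = 80.340421, p(0.76) = -77.561024
r_2 = 0.760000 − (-77.561024)·(-4.650000)/(-157.901445) = 3.044075;  |Δ| = 2.284075
p(3.044075) = -49.792403
r_3 = 3.044075 − (-49.792403)·(2.284075)/(27.768621) = 7.139690;  |Δ| = 4.095615
p(7.139690) = 285.946985
r_4 = 7.139690 − 285.946985·(4.095615)/(335.739388) = 3.651482;  |Δ| = 3.488208
p(3.651482) = -29.313606
r_5 = 3.651482 − (-29.313606)·(-3.488208)/(-315.260592) = 3.975823;  |Δ| = 0.324341
p(3.975823) = -15.153478
r_6 = 3.975823 − (-15.153478)·(0.324341)/(14.160129) = 4.322917;  |Δ| = 0.347094
p(4.322917) = 2.785012
r_7 = 4.322917 − 2.785012·(0.347094)/(17.938489) = 4.269030;  |Δ| = 0.053888
p(4.269030) = -0.198573
r_8 = 4.269030 − (-0.198573)·(-0.053888)/(-2.983585) = 4.272616;  |Δ| = 0.003586
|r_8 − r_7| = 0.003586 < 0.01

n = 8, r_n = 4.2726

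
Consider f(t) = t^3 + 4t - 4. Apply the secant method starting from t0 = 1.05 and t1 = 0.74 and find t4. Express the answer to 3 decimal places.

0.848

f(1.05) = 1.35763, f(0.74) = -0.63478
t2 = 0.74000 − (-0.63478)·(0.74000 − 1.05000) / (-0.63478 − 1.35763) = 0.74000 − (0.19678)/(-1.99240) = 0.83877
f(0.83877) = -0.05484
t3 = 0.83877 − (-0.05484)·(0.83877 − 0.74000) / (-0.05484 − (-0.63478)) = 0.83877 − (-0.00542)/(0.57993) = 0.84811
f(0.84811) = 0.00245
t4 = 0.84811 − 0.00245·(0.84811 − 0.83877) / (0.00245 − (-0.05484)) = 0.84811 − (0.00002)/(0.05729) = 0.84771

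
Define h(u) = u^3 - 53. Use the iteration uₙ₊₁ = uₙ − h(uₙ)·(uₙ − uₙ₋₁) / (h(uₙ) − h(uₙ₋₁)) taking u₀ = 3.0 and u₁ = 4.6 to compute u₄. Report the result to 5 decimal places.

h(3.0) = -26.0000000, h(4.6) = 44.3360000
u₂ = 4.6000000 − 44.3360000·(4.6000000 − 3.0000000) / (44.3360000 − (-26.0000000)) = 4.6000000 − (70.9376000)/(70.3360000) = 3.5914468
h(3.5914468) = -6.6757601
u₃ = 3.5914468 − (-6.6757601)·(3.5914468 − 4.6000000) / (-6.6757601 − 44.3360000) = 3.5914468 − (6.7328594)/(-51.0117601) = 3.7234332
h(3.7234332) = -1.3784910
u₄ = 3.7234332 − (-1.3784910)·(3.7234332 − 3.5914468) / (-1.3784910 − (-6.6757601)) = 3.7234332 − (-0.1819421)/(5.2972691) = 3.7577796

3.75778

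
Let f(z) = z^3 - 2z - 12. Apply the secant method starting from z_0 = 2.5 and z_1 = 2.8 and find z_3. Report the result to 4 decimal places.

f(2.5) = -1.375000, f(2.8) = 4.352000
z_2 = 2.800000 − 4.352000·(2.800000 − 2.500000) / (4.352000 − (-1.375000)) = 2.800000 − (1.305600)/(5.727000) = 2.572027
f(2.572027) = -0.129261
z_3 = 2.572027 − (-0.129261)·(2.572027 − 2.800000) / (-0.129261 − 4.352000) = 2.572027 − (0.029468)/(-4.481261) = 2.578603

2.5786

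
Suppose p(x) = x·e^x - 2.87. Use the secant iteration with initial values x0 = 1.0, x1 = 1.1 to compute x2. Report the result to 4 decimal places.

1.0259

p(1.0) = -0.151718, p(1.1) = 0.434583
x2 = 1.100000 − 0.434583·(1.100000 − 1.000000) / (0.434583 − (-0.151718)) = 1.100000 − (0.043458)/(0.586301) = 1.025877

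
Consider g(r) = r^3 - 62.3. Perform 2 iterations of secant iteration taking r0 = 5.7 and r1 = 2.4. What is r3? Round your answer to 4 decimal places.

g(5.7) = 122.893000, g(2.4) = -48.476000
r2 = 2.400000 − (-48.476000)·(2.400000 − 5.700000) / (-48.476000 − 122.893000) = 2.400000 − (159.970800)/(-171.369000) = 3.333487
g(3.333487) = -25.257828
r3 = 3.333487 − (-25.257828)·(3.333487 − 2.400000) / (-25.257828 − (-48.476000)) = 3.333487 − (-23.577863)/(23.218172) = 4.348979

4.3490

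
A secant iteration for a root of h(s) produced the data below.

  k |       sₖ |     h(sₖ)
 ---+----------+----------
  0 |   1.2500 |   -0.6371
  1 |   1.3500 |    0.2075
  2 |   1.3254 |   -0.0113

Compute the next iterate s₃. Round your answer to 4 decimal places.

1.3267

s₃ = 1.3254 − (-0.0113)·(1.3254 − 1.3500) / (-0.0113 − 0.2075)
   = 1.3254 − (0.000278)/(-0.218800) = 1.326670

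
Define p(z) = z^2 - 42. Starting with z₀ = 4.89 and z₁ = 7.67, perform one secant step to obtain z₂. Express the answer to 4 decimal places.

p(4.89) = -18.087900, p(7.67) = 16.828900
z₂ = 7.670000 − 16.828900·(7.670000 − 4.890000) / (16.828900 − (-18.087900)) = 7.670000 − (46.784342)/(34.916800) = 6.330119

6.3301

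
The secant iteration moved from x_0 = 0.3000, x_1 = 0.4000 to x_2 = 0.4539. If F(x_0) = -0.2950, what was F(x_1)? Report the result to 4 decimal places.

-0.1033

The secant line through (0.3000, -0.2950) and (0.4000, F(x_1)) crosses zero at x_2 = 0.4539.
So (0.3000, -0.2950), (0.4000, F(x_1)), (0.4539, 0) are collinear:
F(x_1) = -0.2950 · (0.4000 − 0.4539) / (0.3000 − 0.4539) = -0.2950 · (-0.053900)/(-0.153900) = -0.103317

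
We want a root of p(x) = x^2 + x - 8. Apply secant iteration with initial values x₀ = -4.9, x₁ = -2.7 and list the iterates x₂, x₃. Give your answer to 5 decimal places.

-3.21667, -3.39356

p(-4.9) = 11.1100000, p(-2.7) = -3.4100000
x₂ = -2.7000000 − (-3.4100000)·(-2.7000000 − (-4.9000000)) / (-3.4100000 − 11.1100000) = -2.7000000 − (-7.5020000)/(-14.5200000) = -3.2166667
p(-3.2166667) = -0.8697222
x₃ = -3.2166667 − (-0.8697222)·(-3.2166667 − (-2.7000000)) / (-0.8697222 − (-3.4100000)) = -3.2166667 − (0.4493565)/(2.5402778) = -3.3935593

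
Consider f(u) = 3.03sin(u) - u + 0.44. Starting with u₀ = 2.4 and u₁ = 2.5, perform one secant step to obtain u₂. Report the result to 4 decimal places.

f(2.4) = 0.086653, f(2.5) = -0.246629
u₂ = 2.500000 − (-0.246629)·(2.500000 − 2.400000) / (-0.246629 − 0.086653) = 2.500000 − (-0.024663)/(-0.333283) = 2.426000

2.4260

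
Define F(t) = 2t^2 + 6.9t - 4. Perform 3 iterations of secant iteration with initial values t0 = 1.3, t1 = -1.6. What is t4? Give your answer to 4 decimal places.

0.4340

F(1.3) = 8.350000, F(-1.6) = -9.920000
t2 = -1.600000 − (-9.920000)·(-1.600000 − 1.300000) / (-9.920000 − 8.350000) = -1.600000 − (28.768000)/(-18.270000) = -0.025397
F(-0.025397) = -4.173948
t3 = -0.025397 − (-4.173948)·(-0.025397 − (-1.600000)) / (-4.173948 − (-9.920000)) = -0.025397 − (-6.572312)/(5.746052) = 1.118399
F(1.118399) = 6.218589
t4 = 1.118399 − 6.218589·(1.118399 − (-0.025397)) / (6.218589 − (-4.173948)) = 1.118399 − (7.112798)/(10.392537) = 0.433985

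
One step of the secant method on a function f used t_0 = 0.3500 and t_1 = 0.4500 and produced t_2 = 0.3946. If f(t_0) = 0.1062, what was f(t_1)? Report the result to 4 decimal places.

The secant line through (0.3500, 0.1062) and (0.4500, f(t_1)) crosses zero at t_2 = 0.3946.
So (0.3500, 0.1062), (0.4500, f(t_1)), (0.3946, 0) are collinear:
f(t_1) = 0.1062 · (0.4500 − 0.3946) / (0.3500 − 0.3946) = 0.1062 · (0.055400)/(-0.044600) = -0.131917

-0.1319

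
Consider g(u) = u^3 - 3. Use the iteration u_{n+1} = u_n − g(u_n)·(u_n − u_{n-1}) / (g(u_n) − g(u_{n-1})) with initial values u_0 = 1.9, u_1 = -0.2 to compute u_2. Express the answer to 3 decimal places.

0.720

g(1.9) = 3.85900, g(-0.2) = -3.00800
u_2 = -0.20000 − (-3.00800)·(-0.20000 − 1.90000) / (-3.00800 − 3.85900) = -0.20000 − (6.31680)/(-6.86700) = 0.71988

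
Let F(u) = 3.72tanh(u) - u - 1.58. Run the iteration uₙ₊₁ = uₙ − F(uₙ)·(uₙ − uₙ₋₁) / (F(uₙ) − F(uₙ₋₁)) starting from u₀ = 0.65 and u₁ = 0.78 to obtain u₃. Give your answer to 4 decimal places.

F(0.65) = -0.103388, F(0.78) = 0.068069
u₂ = 0.780000 − 0.068069·(0.780000 − 0.650000) / (0.068069 − (-0.103388)) = 0.780000 − (0.008849)/(0.171457) = 0.728390
F(0.728390) = 0.005745
u₃ = 0.728390 − 0.005745·(0.728390 − 0.780000) / (0.005745 − 0.068069) = 0.728390 − (-0.000296)/(-0.062324) = 0.723632

0.7236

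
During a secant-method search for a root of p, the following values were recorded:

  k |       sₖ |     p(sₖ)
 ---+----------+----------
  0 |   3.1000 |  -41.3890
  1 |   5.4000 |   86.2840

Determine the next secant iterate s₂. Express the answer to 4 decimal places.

s₂ = 5.4000 − 86.2840·(5.4000 − 3.1000) / (86.2840 − (-41.3890))
   = 5.4000 − (198.453200)/(127.673000) = 3.845613

3.8456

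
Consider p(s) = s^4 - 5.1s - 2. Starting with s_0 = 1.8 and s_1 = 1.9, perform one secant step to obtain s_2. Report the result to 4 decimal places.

p(1.8) = -0.682400, p(1.9) = 1.342100
s_2 = 1.900000 − 1.342100·(1.900000 − 1.800000) / (1.342100 − (-0.682400)) = 1.900000 − (0.134210)/(2.024500) = 1.833707

1.8337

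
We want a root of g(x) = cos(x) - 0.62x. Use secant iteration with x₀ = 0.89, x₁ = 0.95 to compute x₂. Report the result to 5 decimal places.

0.94483

g(0.89) = 0.0776120, g(0.95) = -0.0073169
x₂ = 0.9500000 − (-0.0073169)·(0.9500000 − 0.8900000) / (-0.0073169 − 0.0776120) = 0.9500000 − (-0.0004390)/(-0.0849289) = 0.9448308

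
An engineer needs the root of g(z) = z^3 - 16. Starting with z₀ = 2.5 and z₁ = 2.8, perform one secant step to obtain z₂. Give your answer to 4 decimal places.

g(2.5) = -0.375000, g(2.8) = 5.952000
z₂ = 2.800000 − 5.952000·(2.800000 − 2.500000) / (5.952000 − (-0.375000)) = 2.800000 − (1.785600)/(6.327000) = 2.517781

2.5178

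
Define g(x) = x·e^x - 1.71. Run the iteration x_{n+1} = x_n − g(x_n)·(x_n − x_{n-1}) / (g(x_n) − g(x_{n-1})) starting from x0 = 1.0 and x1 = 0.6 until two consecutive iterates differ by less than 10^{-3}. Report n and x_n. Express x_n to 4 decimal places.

g(1.0) = 1.008282, g(0.6) = -0.616729
x2 = 0.600000 − (-0.616729)·(-0.400000)/(-1.625011) = 0.751809;  |Δ| = 0.151809
g(0.751809) = -0.115538
x3 = 0.751809 − (-0.115538)·(0.151809)/(0.501191) = 0.786805;  |Δ| = 0.034996
g(0.786805) = 0.018114
x4 = 0.786805 − 0.018114·(0.034996)/(0.133652) = 0.782062;  |Δ| = 0.004743
g(0.782062) = -0.000431
x5 = 0.782062 − (-0.000431)·(-0.004743)/(-0.018546) = 0.782172;  |Δ| = 0.000110
|x5 − x4| = 0.000110 < 10^{-3}

n = 5, x_n = 0.7822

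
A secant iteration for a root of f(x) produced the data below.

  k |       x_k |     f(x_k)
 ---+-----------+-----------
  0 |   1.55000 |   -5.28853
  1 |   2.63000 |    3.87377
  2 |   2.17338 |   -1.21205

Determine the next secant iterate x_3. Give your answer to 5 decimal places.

x_3 = 2.17338 − (-1.21205)·(2.17338 − 2.63000) / (-1.21205 − 3.87377)
   = 2.17338 − (0.5534463)/(-5.0858200) = 2.2822014

2.28220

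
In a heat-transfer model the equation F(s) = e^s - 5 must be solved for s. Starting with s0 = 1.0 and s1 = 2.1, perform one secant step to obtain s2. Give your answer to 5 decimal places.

1.46071

F(1.0) = -2.2817182, F(2.1) = 3.1661699
s2 = 2.1000000 − 3.1661699·(2.1000000 − 1.0000000) / (3.1661699 − (-2.2817182)) = 2.1000000 − (3.4827869)/(5.4478881) = 1.4607088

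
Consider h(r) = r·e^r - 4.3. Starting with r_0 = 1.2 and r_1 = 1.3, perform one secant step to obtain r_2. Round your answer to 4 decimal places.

h(1.2) = -0.315860, h(1.3) = 0.470086
r_2 = 1.300000 − 0.470086·(1.300000 − 1.200000) / (0.470086 − (-0.315860)) = 1.300000 − (0.047009)/(0.785945) = 1.240189

1.2402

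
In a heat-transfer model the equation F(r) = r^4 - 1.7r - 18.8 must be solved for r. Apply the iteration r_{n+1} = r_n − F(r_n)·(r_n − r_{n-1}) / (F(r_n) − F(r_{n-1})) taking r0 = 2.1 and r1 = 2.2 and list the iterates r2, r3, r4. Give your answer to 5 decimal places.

2.17674, 2.17798, 2.17800

F(2.1) = -2.9219000, F(2.2) = 0.8856000
r2 = 2.2000000 − 0.8856000·(2.2000000 − 2.1000000) / (0.8856000 − (-2.9219000)) = 2.2000000 − (0.0885600)/(3.8075000) = 2.1767406
F(2.1767406) = -0.0499215
r3 = 2.1767406 − (-0.0499215)·(2.1767406 − 2.2000000) / (-0.0499215 − 0.8856000) = 2.1767406 − (0.0011611)/(-0.9355215) = 2.1779818
F(2.1779818) = -0.0007828
r4 = 2.1779818 − (-0.0007828)·(2.1779818 − 2.1767406) / (-0.0007828 − (-0.0499215)) = 2.1779818 − (-0.0000010)/(0.0491387) = 2.1780016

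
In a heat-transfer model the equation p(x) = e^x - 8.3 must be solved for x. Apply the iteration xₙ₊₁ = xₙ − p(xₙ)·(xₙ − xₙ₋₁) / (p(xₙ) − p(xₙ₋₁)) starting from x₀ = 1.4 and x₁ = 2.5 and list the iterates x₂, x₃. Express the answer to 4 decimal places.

p(1.4) = -4.244800, p(2.5) = 3.882494
x₂ = 2.500000 − 3.882494·(2.500000 − 1.400000) / (3.882494 − (-4.244800)) = 2.500000 − (4.270743)/(8.127294) = 1.974518
p(1.974518) = -1.096850
x₃ = 1.974518 − (-1.096850)·(1.974518 − 2.500000) / (-1.096850 − 3.882494) = 1.974518 − (0.576375)/(-4.979344) = 2.090272

1.9745, 2.0903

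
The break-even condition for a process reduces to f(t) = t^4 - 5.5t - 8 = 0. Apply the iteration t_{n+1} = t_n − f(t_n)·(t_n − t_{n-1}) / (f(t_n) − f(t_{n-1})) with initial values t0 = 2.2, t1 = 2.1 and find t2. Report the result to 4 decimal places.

f(2.2) = 3.325600, f(2.1) = -0.101900
t2 = 2.100000 − (-0.101900)·(2.100000 − 2.200000) / (-0.101900 − 3.325600) = 2.100000 − (0.010190)/(-3.427500) = 2.102973

2.1030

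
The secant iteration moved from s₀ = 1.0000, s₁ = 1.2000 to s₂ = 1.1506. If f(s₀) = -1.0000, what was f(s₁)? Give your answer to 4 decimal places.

The secant line through (1.0000, -1.0000) and (1.2000, f(s₁)) crosses zero at s₂ = 1.1506.
So (1.0000, -1.0000), (1.2000, f(s₁)), (1.1506, 0) are collinear:
f(s₁) = -1.0000 · (1.2000 − 1.1506) / (1.0000 − 1.1506) = -1.0000 · (0.049400)/(-0.150600) = 0.328021

0.3280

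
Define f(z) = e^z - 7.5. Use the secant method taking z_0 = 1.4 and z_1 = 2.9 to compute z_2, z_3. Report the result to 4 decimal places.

f(1.4) = -3.444800, f(2.9) = 10.674145
z_2 = 2.900000 − 10.674145·(2.900000 − 1.400000) / (10.674145 − (-3.444800)) = 2.900000 − (16.011218)/(14.118945) = 1.765976
f(1.765976) = -1.652721
z_3 = 1.765976 − (-1.652721)·(1.765976 − 2.900000) / (-1.652721 − 10.674145) = 1.765976 − (1.874225)/(-12.326867) = 1.918020

1.7660, 1.9180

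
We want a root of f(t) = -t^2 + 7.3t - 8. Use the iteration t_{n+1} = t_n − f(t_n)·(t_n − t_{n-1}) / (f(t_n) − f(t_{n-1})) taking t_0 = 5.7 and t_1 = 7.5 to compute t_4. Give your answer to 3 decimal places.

5.957

f(5.7) = 1.12000, f(7.5) = -9.50000
t_2 = 7.50000 − (-9.50000)·(7.50000 − 5.70000) / (-9.50000 − 1.12000) = 7.50000 − (-17.10000)/(-10.62000) = 5.88983
f(5.88983) = 0.30566
t_3 = 5.88983 − 0.30566·(5.88983 − 7.50000) / (0.30566 − (-9.50000)) = 5.88983 − (-0.49216)/(9.80566) = 5.94002
f(5.94002) = 0.07830
t_4 = 5.94002 − 0.07830·(5.94002 − 5.88983) / (0.07830 − 0.30566) = 5.94002 − (0.00393)/(-0.22736) = 5.95731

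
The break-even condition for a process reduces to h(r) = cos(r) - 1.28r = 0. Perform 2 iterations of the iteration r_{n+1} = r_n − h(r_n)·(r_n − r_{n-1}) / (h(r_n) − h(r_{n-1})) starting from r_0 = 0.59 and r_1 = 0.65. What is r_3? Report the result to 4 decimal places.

h(0.59) = 0.075741, h(0.65) = -0.035916
r_2 = 0.650000 − (-0.035916)·(0.650000 − 0.590000) / (-0.035916 − 0.075741) = 0.650000 − (-0.002155)/(-0.111657) = 0.630700
h(0.630700) = 0.000319
r_3 = 0.630700 − 0.000319·(0.630700 − 0.650000) / (0.000319 − (-0.035916)) = 0.630700 − (-0.000006)/(0.036235) = 0.630870

0.6309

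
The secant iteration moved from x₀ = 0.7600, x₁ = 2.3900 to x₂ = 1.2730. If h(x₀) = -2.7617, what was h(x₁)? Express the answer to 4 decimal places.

The secant line through (0.7600, -2.7617) and (2.3900, h(x₁)) crosses zero at x₂ = 1.2730.
So (0.7600, -2.7617), (2.3900, h(x₁)), (1.2730, 0) are collinear:
h(x₁) = -2.7617 · (2.3900 − 1.2730) / (0.7600 − 1.2730) = -2.7617 · (1.117000)/(-0.513000) = 6.013292

6.0133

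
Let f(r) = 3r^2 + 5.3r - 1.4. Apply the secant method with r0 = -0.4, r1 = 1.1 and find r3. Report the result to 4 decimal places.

f(-0.4) = -3.040000, f(1.1) = 8.060000
r2 = 1.100000 − 8.060000·(1.100000 − (-0.400000)) / (8.060000 − (-3.040000)) = 1.100000 − (12.090000)/(11.100000) = 0.010811
f(0.010811) = -1.342352
r3 = 0.010811 − (-1.342352)·(0.010811 − 1.100000) / (-1.342352 − 8.060000) = 0.010811 − (1.462075)/(-9.402352) = 0.166312

0.1663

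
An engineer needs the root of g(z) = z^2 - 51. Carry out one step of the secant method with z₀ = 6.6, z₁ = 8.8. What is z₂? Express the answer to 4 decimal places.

g(6.6) = -7.440000, g(8.8) = 26.440000
z₂ = 8.800000 − 26.440000·(8.800000 − 6.600000) / (26.440000 − (-7.440000)) = 8.800000 − (58.168000)/(33.880000) = 7.083117

7.0831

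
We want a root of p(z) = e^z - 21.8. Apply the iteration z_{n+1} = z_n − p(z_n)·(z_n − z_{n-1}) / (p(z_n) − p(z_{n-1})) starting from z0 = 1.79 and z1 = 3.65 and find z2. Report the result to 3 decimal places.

p(1.79) = -15.81055, p(3.65) = 16.67467
z2 = 3.65000 − 16.67467·(3.65000 − 1.79000) / (16.67467 − (-15.81055)) = 3.65000 − (31.01488)/(32.48521) = 2.69526

2.695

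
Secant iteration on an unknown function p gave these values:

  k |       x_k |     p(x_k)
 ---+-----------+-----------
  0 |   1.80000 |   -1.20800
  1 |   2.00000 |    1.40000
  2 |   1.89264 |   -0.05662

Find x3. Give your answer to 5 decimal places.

x3 = 1.89264 − (-0.05662)·(1.89264 − 2.00000) / (-0.05662 − 1.40000)
   = 1.89264 − (0.0060787)/(-1.4566200) = 1.8968132

1.89681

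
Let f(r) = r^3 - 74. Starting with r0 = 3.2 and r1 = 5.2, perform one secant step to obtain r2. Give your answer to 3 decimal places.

f(3.2) = -41.23200, f(5.2) = 66.60800
r2 = 5.20000 − 66.60800·(5.20000 − 3.20000) / (66.60800 − (-41.23200)) = 5.20000 − (133.21600)/(107.84000) = 3.96469

3.965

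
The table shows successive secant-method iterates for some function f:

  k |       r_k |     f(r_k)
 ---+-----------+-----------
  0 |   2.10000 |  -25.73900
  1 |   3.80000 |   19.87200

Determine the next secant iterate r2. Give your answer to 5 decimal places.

3.05934

r2 = 3.80000 − 19.87200·(3.80000 − 2.10000) / (19.87200 − (-25.73900))
   = 3.80000 − (33.7824000)/(45.6110000) = 3.0593366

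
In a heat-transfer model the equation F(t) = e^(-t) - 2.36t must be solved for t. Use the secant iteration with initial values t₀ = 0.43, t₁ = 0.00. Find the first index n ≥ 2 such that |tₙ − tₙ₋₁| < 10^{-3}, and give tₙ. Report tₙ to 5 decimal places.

F(0.43) = -0.3642909, F(0.00) = 1.0000000
t₂ = 0.0000000 − 1.0000000·(-0.4300000)/(1.3642909) = 0.3151820;  |Δ| = 0.3151820
F(0.3151820) = -0.0141736
t₃ = 0.3151820 − (-0.0141736)·(0.3151820)/(-1.0141736) = 0.3107772;  |Δ| = 0.0044048
F(0.3107772) = -0.0005571
t₄ = 0.3107772 − (-0.0005571)·(-0.0044048)/(0.0136165) = 0.3105970;  |Δ| = 0.0001802
|t₄ − t₃| = 0.0001802 < 10^{-3}

n = 4, tₙ = 0.31060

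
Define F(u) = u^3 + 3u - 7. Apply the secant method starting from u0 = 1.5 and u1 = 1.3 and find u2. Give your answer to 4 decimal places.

F(1.5) = 0.875000, F(1.3) = -0.903000
u2 = 1.300000 − (-0.903000)·(1.300000 − 1.500000) / (-0.903000 − 0.875000) = 1.300000 − (0.180600)/(-1.778000) = 1.401575

1.4016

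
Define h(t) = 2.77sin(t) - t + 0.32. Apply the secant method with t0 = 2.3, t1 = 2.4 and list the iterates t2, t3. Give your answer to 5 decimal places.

h(2.3) = 0.0856034, h(2.4) = -0.2089670
t2 = 2.4000000 − (-0.2089670)·(2.4000000 − 2.3000000) / (-0.2089670 − 0.0856034) = 2.4000000 − (-0.0208967)/(-0.2945704) = 2.3290604
h(2.3290604) = 0.0020449
t3 = 2.3290604 − 0.0020449·(2.3290604 − 2.4000000) / (0.0020449 − (-0.2089670)) = 2.3290604 − (-0.0001451)/(0.2110119) = 2.3297479

2.32906, 2.32975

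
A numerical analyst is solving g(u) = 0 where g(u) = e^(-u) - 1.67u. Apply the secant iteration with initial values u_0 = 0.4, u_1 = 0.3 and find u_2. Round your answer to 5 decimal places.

0.40098

g(0.4) = 0.0023200, g(0.3) = 0.2398182
u_2 = 0.3000000 − 0.2398182·(0.3000000 − 0.4000000) / (0.2398182 − 0.0023200) = 0.3000000 − (-0.0239818)/(0.2374982) = 0.4009769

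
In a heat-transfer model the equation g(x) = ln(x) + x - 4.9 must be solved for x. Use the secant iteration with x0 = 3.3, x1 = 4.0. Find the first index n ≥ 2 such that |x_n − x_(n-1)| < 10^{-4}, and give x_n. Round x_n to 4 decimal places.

n = 4, x_n = 3.6149

g(3.3) = -0.406078, g(4.0) = 0.486294
x2 = 4.000000 − 0.486294·(0.700000)/(0.892372) = 3.618538;  |Δ| = 0.381462
g(3.618538) = 0.004608
x3 = 3.618538 − 0.004608·(-0.381462)/(-0.481686) = 3.614889;  |Δ| = 0.003649
g(3.614889) = -0.000050
x4 = 3.614889 − (-0.000050)·(-0.003649)/(-0.004658) = 3.614928;  |Δ| = 0.000039
|x4 − x3| = 0.000039 < 10^{-4}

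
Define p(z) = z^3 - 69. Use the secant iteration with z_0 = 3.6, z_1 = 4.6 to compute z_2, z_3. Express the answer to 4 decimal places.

4.0409, 4.0947

p(3.6) = -22.344000, p(4.6) = 28.336000
z_2 = 4.600000 − 28.336000·(4.600000 − 3.600000) / (28.336000 − (-22.344000)) = 4.600000 − (28.336000)/(50.680000) = 4.040884
p(4.040884) = -3.017443
z_3 = 4.040884 − (-3.017443)·(4.040884 − 4.600000) / (-3.017443 − 28.336000) = 4.040884 − (1.687101)/(-31.353443) = 4.094693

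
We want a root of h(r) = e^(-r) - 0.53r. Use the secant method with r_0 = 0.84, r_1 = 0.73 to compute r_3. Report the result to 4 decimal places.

h(0.84) = -0.013489, h(0.73) = 0.095009
r_2 = 0.730000 − 0.095009·(0.730000 − 0.840000) / (0.095009 − (-0.013489)) = 0.730000 − (-0.010451)/(0.108498) = 0.826324
h(0.826324) = -0.000296
r_3 = 0.826324 − (-0.000296)·(0.826324 − 0.730000) / (-0.000296 − 0.095009) = 0.826324 − (-0.000029)/(-0.095305) = 0.826024

0.8260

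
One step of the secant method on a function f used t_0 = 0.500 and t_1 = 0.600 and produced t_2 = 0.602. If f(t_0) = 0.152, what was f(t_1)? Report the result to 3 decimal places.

The secant line through (0.500, 0.152) and (0.600, f(t_1)) crosses zero at t_2 = 0.602.
So (0.500, 0.152), (0.600, f(t_1)), (0.602, 0) are collinear:
f(t_1) = 0.152 · (0.600 − 0.602) / (0.500 − 0.602) = 0.152 · (-0.00200)/(-0.10200) = 0.00298

0.003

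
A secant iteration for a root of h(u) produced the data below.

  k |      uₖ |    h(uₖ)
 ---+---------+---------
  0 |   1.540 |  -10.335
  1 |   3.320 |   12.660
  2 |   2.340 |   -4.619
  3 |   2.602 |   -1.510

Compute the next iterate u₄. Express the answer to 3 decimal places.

u₄ = 2.602 − (-1.510)·(2.602 − 2.340) / (-1.510 − (-4.619))
   = 2.602 − (-0.39562)/(3.10900) = 2.72925

2.729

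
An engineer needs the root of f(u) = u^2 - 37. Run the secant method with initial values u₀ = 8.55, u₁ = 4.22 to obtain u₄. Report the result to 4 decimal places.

f(8.55) = 36.102500, f(4.22) = -19.191600
u₂ = 4.220000 − (-19.191600)·(4.220000 − 8.550000) / (-19.191600 − 36.102500) = 4.220000 − (83.099628)/(-55.294100) = 5.722866
f(5.722866) = -4.248804
u₃ = 5.722866 − (-4.248804)·(5.722866 − 4.220000) / (-4.248804 − (-19.191600)) = 5.722866 − (-6.385383)/(14.942796) = 6.150188
f(6.150188) = 0.824811
u₄ = 6.150188 − 0.824811·(6.150188 − 5.722866) / (0.824811 − (-4.248804)) = 6.150188 − (0.352460)/(5.073615) = 6.080719

6.0807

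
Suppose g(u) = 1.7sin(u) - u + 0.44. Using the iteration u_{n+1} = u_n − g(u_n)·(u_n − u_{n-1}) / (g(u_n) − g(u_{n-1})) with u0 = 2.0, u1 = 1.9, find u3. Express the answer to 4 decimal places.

1.9917

g(2.0) = -0.014194, g(1.9) = 0.148710
u2 = 1.900000 − 0.148710·(1.900000 − 2.000000) / (0.148710 − (-0.014194)) = 1.900000 − (-0.014871)/(0.162905) = 1.991287
g(1.991287) = 0.000624
u3 = 1.991287 − 0.000624·(1.991287 − 1.900000) / (0.000624 − 0.148710) = 1.991287 − (0.000057)/(-0.148086) = 1.991672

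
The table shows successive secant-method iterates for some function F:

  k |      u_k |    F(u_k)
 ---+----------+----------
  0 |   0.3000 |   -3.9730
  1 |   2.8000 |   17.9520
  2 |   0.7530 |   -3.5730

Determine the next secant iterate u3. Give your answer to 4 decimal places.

1.0928

u3 = 0.7530 − (-3.5730)·(0.7530 − 2.8000) / (-3.5730 − 17.9520)
   = 0.7530 − (7.313931)/(-21.525000) = 1.092788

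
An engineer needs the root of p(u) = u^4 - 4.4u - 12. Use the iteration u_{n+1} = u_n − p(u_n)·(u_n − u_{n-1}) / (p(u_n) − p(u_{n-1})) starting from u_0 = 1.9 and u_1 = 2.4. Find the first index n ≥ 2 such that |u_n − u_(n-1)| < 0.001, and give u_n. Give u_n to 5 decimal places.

n = 5, u_n = 2.15261

p(1.9) = -7.3279000, p(2.4) = 10.6176000
u_2 = 2.4000000 − 10.6176000·(0.5000000)/(17.9455000) = 2.1041710;  |Δ| = 0.2958290
p(2.1041710) = -1.6552822
u_3 = 2.1041710 − (-1.6552822)·(-0.2958290)/(-12.2728822) = 2.1440704;  |Δ| = 0.0398994
p(2.1440704) = -0.3011541
u_4 = 2.1440704 − (-0.3011541)·(0.0398994)/(1.3541281) = 2.1529439;  |Δ| = 0.0088735
p(2.1529439) = 0.0118226
u_5 = 2.1529439 − 0.0118226·(0.0088735)/(0.3129767) = 2.1526087;  |Δ| = 0.0003352
|u_5 − u_4| = 0.0003352 < 0.001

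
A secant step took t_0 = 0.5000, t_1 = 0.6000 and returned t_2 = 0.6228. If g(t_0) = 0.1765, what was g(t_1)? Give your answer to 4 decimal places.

The secant line through (0.5000, 0.1765) and (0.6000, g(t_1)) crosses zero at t_2 = 0.6228.
So (0.5000, 0.1765), (0.6000, g(t_1)), (0.6228, 0) are collinear:
g(t_1) = 0.1765 · (0.6000 − 0.6228) / (0.5000 − 0.6228) = 0.1765 · (-0.022800)/(-0.122800) = 0.032770

0.0328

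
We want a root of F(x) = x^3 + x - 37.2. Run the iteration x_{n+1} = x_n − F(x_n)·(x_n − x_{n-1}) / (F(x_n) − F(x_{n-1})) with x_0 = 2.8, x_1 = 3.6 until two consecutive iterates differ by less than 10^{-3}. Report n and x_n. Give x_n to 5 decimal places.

F(2.8) = -12.4480000, F(3.6) = 13.0560000
x_2 = 3.6000000 − 13.0560000·(0.8000000)/(25.5040000) = 3.1904642;  |Δ| = 0.4095358
F(3.1904642) = -1.5336022
x_3 = 3.1904642 − (-1.5336022)·(-0.4095358)/(-14.5896022) = 3.2335130;  |Δ| = 0.0430488
F(3.2335130) = -0.1581465
x_4 = 3.2335130 − (-0.1581465)·(0.0430488)/(1.3754557) = 3.2384627;  |Δ| = 0.0049496
F(3.2384627) = 0.0022956
x_5 = 3.2384627 − 0.0022956·(0.0049496)/(0.1604421) = 3.2383919;  |Δ| = 0.0000708
|x_5 − x_4| = 0.0000708 < 10^{-3}

n = 5, x_n = 3.23839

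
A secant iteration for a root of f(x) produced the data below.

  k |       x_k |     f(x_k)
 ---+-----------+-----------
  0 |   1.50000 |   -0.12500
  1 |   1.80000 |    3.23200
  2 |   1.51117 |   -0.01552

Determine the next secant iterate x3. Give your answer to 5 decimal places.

x3 = 1.51117 − (-0.01552)·(1.51117 − 1.80000) / (-0.01552 − 3.23200)
   = 1.51117 − (0.0044826)/(-3.2475200) = 1.5125503

1.51255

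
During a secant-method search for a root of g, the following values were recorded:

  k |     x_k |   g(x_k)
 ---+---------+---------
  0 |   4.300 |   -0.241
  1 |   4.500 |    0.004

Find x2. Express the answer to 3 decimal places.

4.497

x2 = 4.500 − 0.004·(4.500 − 4.300) / (0.004 − (-0.241))
   = 4.500 − (0.00080)/(0.24500) = 4.49673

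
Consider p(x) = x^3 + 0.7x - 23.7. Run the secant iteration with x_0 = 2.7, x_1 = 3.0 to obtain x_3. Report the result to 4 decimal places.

p(2.7) = -2.127000, p(3.0) = 5.400000
x_2 = 3.000000 − 5.400000·(3.000000 − 2.700000) / (5.400000 − (-2.127000)) = 3.000000 − (1.620000)/(7.527000) = 2.784775
p(2.784775) = -0.154810
x_3 = 2.784775 − (-0.154810)·(2.784775 − 3.000000) / (-0.154810 − 5.400000) = 2.784775 − (0.033319)/(-5.554810) = 2.790773

2.7908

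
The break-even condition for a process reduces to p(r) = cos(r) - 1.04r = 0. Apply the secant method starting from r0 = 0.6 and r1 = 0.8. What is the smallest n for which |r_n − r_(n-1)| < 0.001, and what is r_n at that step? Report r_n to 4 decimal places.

n = 4, r_n = 0.7218

p(0.6) = 0.201336, p(0.8) = -0.135293
r2 = 0.800000 − (-0.135293)·(0.200000)/(-0.336629) = 0.719619;  |Δ| = 0.080381
p(0.719619) = 0.003654
r3 = 0.719619 − 0.003654·(-0.080381)/(0.138947) = 0.721732;  |Δ| = 0.002114
p(0.721732) = 0.000061
r4 = 0.721732 − 0.000061·(0.002114)/(-0.003593) = 0.721768;  |Δ| = 0.000036
|r4 − r3| = 0.000036 < 0.001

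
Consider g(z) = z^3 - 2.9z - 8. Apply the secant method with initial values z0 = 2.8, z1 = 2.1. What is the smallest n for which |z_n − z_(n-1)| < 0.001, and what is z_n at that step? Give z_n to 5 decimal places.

n = 5, z_n = 2.47607

g(2.8) = 5.8320000, g(2.1) = -4.8290000
z2 = 2.1000000 − (-4.8290000)·(-0.7000000)/(-10.6610000) = 2.4170716;  |Δ| = 0.3170716
g(2.4170716) = -0.8884075
z3 = 2.4170716 − (-0.8884075)·(0.3170716)/(3.9405925) = 2.4885554;  |Δ| = 0.0714839
g(2.4885554) = 0.1945844
z4 = 2.4885554 − 0.1945844·(0.0714839)/(1.0829919) = 2.4757117;  |Δ| = 0.0128437
g(2.4757117) = -0.0055593
z5 = 2.4757117 − (-0.0055593)·(-0.0128437)/(-0.2001437) = 2.4760685;  |Δ| = 0.0003568
|z5 − z4| = 0.0003568 < 0.001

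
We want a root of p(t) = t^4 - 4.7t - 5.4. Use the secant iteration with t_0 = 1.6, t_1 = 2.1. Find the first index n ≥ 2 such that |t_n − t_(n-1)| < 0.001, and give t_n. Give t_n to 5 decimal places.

p(1.6) = -6.3664000, p(2.1) = 4.1781000
t_2 = 2.1000000 − 4.1781000·(0.5000000)/(10.5445000) = 1.9018825;  |Δ| = 0.1981175
p(1.9018825) = -1.2550227
t_3 = 1.9018825 − (-1.2550227)·(-0.1981175)/(-5.4331227) = 1.9476466;  |Δ| = 0.0457641
p(1.9476466) = -0.1646073
t_4 = 1.9476466 − (-0.1646073)·(0.0457641)/(1.0904155) = 1.9545551;  |Δ| = 0.0069085
p(1.9545551) = 0.0081726
t_5 = 1.9545551 − 0.0081726·(0.0069085)/(0.1727798) = 1.9542283;  |Δ| = 0.0003268
|t_5 − t_4| = 0.0003268 < 0.001

n = 5, t_n = 1.95423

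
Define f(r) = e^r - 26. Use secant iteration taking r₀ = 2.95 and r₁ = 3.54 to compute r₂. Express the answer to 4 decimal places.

3.2148

f(2.95) = -6.894046, f(3.54) = 8.466919
r₂ = 3.540000 − 8.466919·(3.540000 − 2.950000) / (8.466919 − (-6.894046)) = 3.540000 − (4.995482)/(15.360965) = 3.214794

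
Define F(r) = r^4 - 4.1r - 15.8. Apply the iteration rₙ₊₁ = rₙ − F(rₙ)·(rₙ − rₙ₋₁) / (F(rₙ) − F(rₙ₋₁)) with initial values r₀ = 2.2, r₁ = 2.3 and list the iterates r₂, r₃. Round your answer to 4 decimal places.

2.2336, 2.2352

F(2.2) = -1.394400, F(2.3) = 2.754100
r₂ = 2.300000 − 2.754100·(2.300000 − 2.200000) / (2.754100 − (-1.394400)) = 2.300000 − (0.275410)/(4.148500) = 2.233612
F(2.233612) = -0.067457
r₃ = 2.233612 − (-0.067457)·(2.233612 − 2.300000) / (-0.067457 − 2.754100) = 2.233612 − (0.004478)/(-2.821557) = 2.235199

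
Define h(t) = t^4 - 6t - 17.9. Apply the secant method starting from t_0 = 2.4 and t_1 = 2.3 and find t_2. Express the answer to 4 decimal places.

2.3809

h(2.4) = 0.877600, h(2.3) = -3.715900
t_2 = 2.300000 − (-3.715900)·(2.300000 − 2.400000) / (-3.715900 − 0.877600) = 2.300000 − (0.371590)/(-4.593500) = 2.380895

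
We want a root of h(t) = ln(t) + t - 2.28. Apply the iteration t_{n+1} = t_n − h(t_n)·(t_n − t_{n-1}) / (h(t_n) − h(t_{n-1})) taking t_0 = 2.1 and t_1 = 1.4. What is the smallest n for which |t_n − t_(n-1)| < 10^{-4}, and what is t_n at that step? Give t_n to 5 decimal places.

h(2.1) = 0.5619373, h(1.4) = -0.5435278
t_2 = 1.4000000 − (-0.5435278)·(-0.7000000)/(-1.1054651) = 1.7441714;  |Δ| = 0.3441714
h(1.7441714) = 0.0204509
t_3 = 1.7441714 − 0.0204509·(0.3441714)/(0.5639787) = 1.7316911;  |Δ| = 0.0124803
h(1.7316911) = 0.0007895
t_4 = 1.7316911 − 0.0007895·(-0.0124803)/(-0.0196615) = 1.7311899;  |Δ| = 0.0005011
h(1.7311899) = -0.0000011
t_5 = 1.7311899 − (-0.0000011)·(-0.0005011)/(-0.0007906) = 1.7311906;  |Δ| = 0.0000007
|t_5 − t_4| = 0.0000007 < 10^{-4}

n = 5, t_n = 1.73119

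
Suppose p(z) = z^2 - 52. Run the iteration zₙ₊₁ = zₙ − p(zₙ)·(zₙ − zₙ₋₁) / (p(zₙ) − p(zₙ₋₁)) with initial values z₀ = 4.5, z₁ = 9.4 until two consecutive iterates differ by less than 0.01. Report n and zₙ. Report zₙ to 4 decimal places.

n = 5, zₙ = 7.2111

p(4.5) = -31.750000, p(9.4) = 36.360000
z₂ = 9.400000 − 36.360000·(4.900000)/(68.110000) = 6.784173;  |Δ| = 2.615827
p(6.784173) = -5.975001
z₃ = 6.784173 − (-5.975001)·(-2.615827)/(-42.335001) = 7.153361;  |Δ| = 0.369188
p(7.153361) = -0.829432
z₄ = 7.153361 − (-0.829432)·(0.369188)/(5.145569) = 7.212871;  |Δ| = 0.059511
p(7.212871) = 0.025512
z₅ = 7.212871 − 0.025512·(0.059511)/(0.854944) = 7.211095;  |Δ| = 0.001776
|z₅ − z₄| = 0.001776 < 0.01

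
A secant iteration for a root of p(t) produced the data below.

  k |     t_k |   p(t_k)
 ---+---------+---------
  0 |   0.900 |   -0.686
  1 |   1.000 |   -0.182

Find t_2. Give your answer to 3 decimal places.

t_2 = 1.000 − (-0.182)·(1.000 − 0.900) / (-0.182 − (-0.686))
   = 1.000 − (-0.01820)/(0.50400) = 1.03611

1.036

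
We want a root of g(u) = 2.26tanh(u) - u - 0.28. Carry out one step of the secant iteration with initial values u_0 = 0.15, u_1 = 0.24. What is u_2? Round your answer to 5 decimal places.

g(0.15) = -0.0935198, g(0.24) = 0.0122204
u_2 = 0.2400000 − 0.0122204·(0.2400000 − 0.1500000) / (0.0122204 − (-0.0935198)) = 0.2400000 − (0.0010998)/(0.1057402) = 0.2295987

0.22960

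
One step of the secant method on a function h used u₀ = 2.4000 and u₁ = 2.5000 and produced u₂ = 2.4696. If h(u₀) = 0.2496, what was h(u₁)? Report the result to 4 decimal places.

The secant line through (2.4000, 0.2496) and (2.5000, h(u₁)) crosses zero at u₂ = 2.4696.
So (2.4000, 0.2496), (2.5000, h(u₁)), (2.4696, 0) are collinear:
h(u₁) = 0.2496 · (2.5000 − 2.4696) / (2.4000 − 2.4696) = 0.2496 · (0.030400)/(-0.069600) = -0.109021

-0.1090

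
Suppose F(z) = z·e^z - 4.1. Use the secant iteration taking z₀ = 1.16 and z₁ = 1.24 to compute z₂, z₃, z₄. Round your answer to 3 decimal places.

1.215, 1.216, 1.216

F(1.16) = -0.39968, F(1.24) = 0.18496
z₂ = 1.24000 − 0.18496·(1.24000 − 1.16000) / (0.18496 − (-0.39968)) = 1.24000 − (0.01480)/(0.58464) = 1.21469
F(1.21469) = -0.00740
z₃ = 1.21469 − (-0.00740)·(1.21469 − 1.24000) / (-0.00740 − 0.18496) = 1.21469 − (0.00019)/(-0.19236) = 1.21566
F(1.21566) = -0.00013
z₄ = 1.21566 − (-0.00013)·(1.21566 − 1.21469) / (-0.00013 − (-0.00740)) = 1.21566 − (0.00000)/(0.00727) = 1.21568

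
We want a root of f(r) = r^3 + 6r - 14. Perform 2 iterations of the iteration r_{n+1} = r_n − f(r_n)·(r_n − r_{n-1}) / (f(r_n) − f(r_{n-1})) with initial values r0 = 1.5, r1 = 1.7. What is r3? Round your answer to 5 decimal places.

f(1.5) = -1.6250000, f(1.7) = 1.1130000
r2 = 1.7000000 − 1.1130000·(1.7000000 − 1.5000000) / (1.1130000 − (-1.6250000)) = 1.7000000 − (0.2226000)/(2.7380000) = 1.6186998
f(1.6186998) = -0.0465020
r3 = 1.6186998 − (-0.0465020)·(1.6186998 − 1.7000000) / (-0.0465020 − 1.1130000) = 1.6186998 − (0.0037806)/(-1.1595020) = 1.6219603

1.62196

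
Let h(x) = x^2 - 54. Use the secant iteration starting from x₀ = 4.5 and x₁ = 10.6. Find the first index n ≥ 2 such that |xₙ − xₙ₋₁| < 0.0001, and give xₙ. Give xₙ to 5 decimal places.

h(4.5) = -33.7500000, h(10.6) = 58.3600000
x₂ = 10.6000000 − 58.3600000·(6.1000000)/(92.1100000) = 6.7350993;  |Δ| = 3.8649007
h(6.7350993) = -8.6384369
x₃ = 6.7350993 − (-8.6384369)·(-3.8649007)/(-66.9984369) = 7.2334199;  |Δ| = 0.4983206
h(7.2334199) = -1.6776362
x₄ = 7.2334199 − (-1.6776362)·(0.4983206)/(6.9608007) = 7.3535211;  |Δ| = 0.1201012
h(7.3535211) = 0.0742732
x₅ = 7.3535211 − 0.0742732·(0.1201012)/(1.7519094) = 7.3484294;  |Δ| = 0.0050918
h(7.3484294) = -0.0005856
x₆ = 7.3484294 − (-0.0005856)·(-0.0050918)/(-0.0748588) = 7.3484692;  |Δ| = 0.0000398
|x₆ − x₅| = 0.0000398 < 0.0001

n = 6, xₙ = 7.34847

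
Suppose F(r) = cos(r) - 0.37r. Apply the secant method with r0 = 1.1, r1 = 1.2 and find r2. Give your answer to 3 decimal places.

1.136

F(1.1) = 0.04660, F(1.2) = -0.08164
r2 = 1.20000 − (-0.08164)·(1.20000 − 1.10000) / (-0.08164 − 0.04660) = 1.20000 − (-0.00816)/(-0.12824) = 1.13634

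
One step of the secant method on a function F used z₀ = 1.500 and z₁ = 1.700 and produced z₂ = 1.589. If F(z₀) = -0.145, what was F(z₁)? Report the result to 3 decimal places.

0.181

The secant line through (1.500, -0.145) and (1.700, F(z₁)) crosses zero at z₂ = 1.589.
So (1.500, -0.145), (1.700, F(z₁)), (1.589, 0) are collinear:
F(z₁) = -0.145 · (1.700 − 1.589) / (1.500 − 1.589) = -0.145 · (0.11100)/(-0.08900) = 0.18084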